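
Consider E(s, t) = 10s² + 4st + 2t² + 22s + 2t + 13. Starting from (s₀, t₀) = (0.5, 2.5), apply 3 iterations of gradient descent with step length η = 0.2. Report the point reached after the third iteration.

(-67.708, -14.86)

∇E = (20s + 4t + 22, 4s + 4t + 2)
Step 1: at (0.5, 2.5), ∇E = (42, 14) → (0.5, 2.5) − 0.2·(42, 14) = (-7.9, -0.3)
Step 2: at (-7.9, -0.3), ∇E = (-137.2, -30.8) → (-7.9, -0.3) − 0.2·(-137.2, -30.8) = (19.54, 5.86)
Step 3: at (19.54, 5.86), ∇E = (436.24, 103.6) → (19.54, 5.86) − 0.2·(436.24, 103.6) = (-67.708, -14.86)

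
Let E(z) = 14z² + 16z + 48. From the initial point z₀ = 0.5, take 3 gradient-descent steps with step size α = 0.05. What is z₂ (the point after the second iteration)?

-0.4

E′(z) = 28z + 16
Step 1: E′(0.5) = 30; z₁ = 0.5 − 0.05·30 = -1
Step 2: E′(-1) = -12; z₂ = -1 − 0.05·(-12) = -0.4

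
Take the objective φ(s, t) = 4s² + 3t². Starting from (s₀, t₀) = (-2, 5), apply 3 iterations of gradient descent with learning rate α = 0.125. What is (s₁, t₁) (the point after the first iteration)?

∇φ = (8s, 6t)
(s₁, t₁) = (-2, 5) − 0.125·(-16, 30) = (0, 1.25)

(0, 1.25)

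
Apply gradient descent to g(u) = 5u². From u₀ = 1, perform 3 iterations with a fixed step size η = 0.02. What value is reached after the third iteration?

g′(u) = 10u
u₁ = 1 − 0.02·10 = 0.8
u₂ = 0.8 − 0.02·8 = 0.64
u₃ = 0.64 − 0.02·6.4 = 0.512

0.512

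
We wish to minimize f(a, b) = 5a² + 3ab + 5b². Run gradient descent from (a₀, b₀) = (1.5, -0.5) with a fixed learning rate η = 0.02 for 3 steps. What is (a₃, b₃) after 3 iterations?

(0.838668, -0.433444)

∇f = (10a + 3b, 3a + 10b)
Step 1: at (1.5, -0.5), ∇f = (13.5, -0.5) → (1.5, -0.5) − 0.02·(13.5, -0.5) = (1.23, -0.49)
Step 2: at (1.23, -0.49), ∇f = (10.83, -1.21) → (1.23, -0.49) − 0.02·(10.83, -1.21) = (1.0134, -0.4658)
Step 3: at (1.0134, -0.4658), ∇f = (8.7366, -1.6178) → (1.0134, -0.4658) − 0.02·(8.7366, -1.6178) = (0.838668, -0.433444)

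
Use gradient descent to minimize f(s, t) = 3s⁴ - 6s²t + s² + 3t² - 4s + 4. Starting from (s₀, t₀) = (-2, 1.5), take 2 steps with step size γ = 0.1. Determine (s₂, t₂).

(-111.1904, 15.024)

∇f = (12s³ - 12st + 2s - 4, -6s² + 6t)
(s₁, t₁) = (-2, 1.5) − 0.1·(-68, -15) = (4.8, 3)
(s₂, t₂) = (4.8, 3) − 0.1·(1159.904, -120.24) = (-111.1904, 15.024)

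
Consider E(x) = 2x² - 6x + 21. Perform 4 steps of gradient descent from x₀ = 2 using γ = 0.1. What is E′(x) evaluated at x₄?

0.2592

E′(x) = 4x - 6
x₁ = 2 − 0.1·2 = 1.8
x₂ = 1.8 − 0.1·1.2 = 1.68
x₃ = 1.68 − 0.1·0.72 = 1.608
x₄ = 1.608 − 0.1·0.432 = 1.5648
E′(x) at (1.5648) = 0.2592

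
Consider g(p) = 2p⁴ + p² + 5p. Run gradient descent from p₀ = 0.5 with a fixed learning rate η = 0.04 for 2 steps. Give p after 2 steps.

g′(p) = 8p³ + 2p + 5
Step 1: g′(0.5) = 7; p₁ = 0.5 − 0.04·7 = 0.22
Step 2: g′(0.22) = 5.525184; p₂ = 0.22 − 0.04·5.525184 = -0.00100736

-0.00100736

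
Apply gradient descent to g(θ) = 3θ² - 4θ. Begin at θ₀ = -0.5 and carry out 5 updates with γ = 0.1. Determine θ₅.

0.65472

g′(θ) = 6θ - 4
θ₁ = -0.5 − 0.1·(-7) = 0.2
θ₂ = 0.2 − 0.1·(-2.8) = 0.48
θ₃ = 0.48 − 0.1·(-1.12) = 0.592
θ₄ = 0.592 − 0.1·(-0.448) = 0.6368
θ₅ = 0.6368 − 0.1·(-0.1792) = 0.65472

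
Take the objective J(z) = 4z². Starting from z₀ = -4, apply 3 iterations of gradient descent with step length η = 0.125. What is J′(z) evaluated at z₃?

0

J′(z) = 8z
Step 1: J′(-4) = -32; z₁ = -4 − 0.125·(-32) = 0
Step 2: J′(0) = 0; z₂ = 0 − 0.125·0 = 0
Step 3: J′(0) = 0; z₃ = 0 − 0.125·0 = 0
J′(z) at (0) = 0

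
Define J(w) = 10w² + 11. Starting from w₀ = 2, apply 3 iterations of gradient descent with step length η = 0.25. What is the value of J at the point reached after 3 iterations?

163851

J′(w) = 20w
Step 1: J′(2) = 40; w₁ = 2 − 0.25·40 = -8
Step 2: J′(-8) = -160; w₂ = -8 − 0.25·(-160) = 32
Step 3: J′(32) = 640; w₃ = 32 − 0.25·640 = -128
J(-128) = 163851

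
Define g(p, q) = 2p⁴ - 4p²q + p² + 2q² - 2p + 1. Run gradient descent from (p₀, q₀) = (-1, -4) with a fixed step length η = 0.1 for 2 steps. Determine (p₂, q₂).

(-33.9632, 3.424)

∇g = (8p³ - 8pq + 2p - 2, -4p² + 4q)
(p₁, q₁) = (-1, -4) − 0.1·(-44, -20) = (3.4, -2)
(p₂, q₂) = (3.4, -2) − 0.1·(373.632, -54.24) = (-33.9632, 3.424)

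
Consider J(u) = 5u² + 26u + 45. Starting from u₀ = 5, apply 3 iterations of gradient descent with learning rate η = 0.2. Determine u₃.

-10.2

J′(u) = 10u + 26
u₁ = 5 − 0.2·76 = -10.2
u₂ = -10.2 − 0.2·(-76) = 5
u₃ = 5 − 0.2·76 = -10.2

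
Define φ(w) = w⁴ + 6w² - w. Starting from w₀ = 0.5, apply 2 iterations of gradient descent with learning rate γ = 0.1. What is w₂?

0.11005

φ′(w) = 4w³ + 12w - 1
w₁ = 0.5 − 0.1·5.5 = -0.05
w₂ = -0.05 − 0.1·(-1.6005) = 0.11005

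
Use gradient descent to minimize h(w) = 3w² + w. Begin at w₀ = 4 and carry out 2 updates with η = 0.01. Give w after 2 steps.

3.515

h′(w) = 6w + 1
Step 1: h′(4) = 25; w₁ = 4 − 0.01·25 = 3.75
Step 2: h′(3.75) = 23.5; w₂ = 3.75 − 0.01·23.5 = 3.515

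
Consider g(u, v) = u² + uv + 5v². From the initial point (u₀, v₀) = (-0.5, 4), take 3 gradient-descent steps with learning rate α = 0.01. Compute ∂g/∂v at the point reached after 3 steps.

28.726906

∇g = (2u + v, u + 10v)
Step 1: at (-0.5, 4), ∇g = (3, 39.5) → (-0.5, 4) − 0.01·(3, 39.5) = (-0.53, 3.605)
Step 2: at (-0.53, 3.605), ∇g = (2.545, 35.52) → (-0.53, 3.605) − 0.01·(2.545, 35.52) = (-0.55545, 3.2498)
Step 3: at (-0.55545, 3.2498), ∇g = (2.1389, 31.94255) → (-0.55545, 3.2498) − 0.01·(2.1389, 31.94255) = (-0.576839, 2.9303745)
∂g/∂v at (-0.576839, 2.9303745) = 28.726906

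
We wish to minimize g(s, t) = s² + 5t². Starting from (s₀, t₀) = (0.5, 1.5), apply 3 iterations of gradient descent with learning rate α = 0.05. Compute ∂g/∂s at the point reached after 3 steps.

0.729

∇g = (2s, 10t)
Step 1: at (0.5, 1.5), ∇g = (1, 15) → (0.5, 1.5) − 0.05·(1, 15) = (0.45, 0.75)
Step 2: at (0.45, 0.75), ∇g = (0.9, 7.5) → (0.45, 0.75) − 0.05·(0.9, 7.5) = (0.405, 0.375)
Step 3: at (0.405, 0.375), ∇g = (0.81, 3.75) → (0.405, 0.375) − 0.05·(0.81, 3.75) = (0.3645, 0.1875)
∂g/∂s at (0.3645, 0.1875) = 0.729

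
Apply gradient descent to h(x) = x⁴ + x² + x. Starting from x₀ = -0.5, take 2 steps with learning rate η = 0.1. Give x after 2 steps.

-0.42355

h′(x) = 4x³ + 2x + 1
Step 1: h′(-0.5) = -0.5; x₁ = -0.5 − 0.1·(-0.5) = -0.45
Step 2: h′(-0.45) = -0.2645; x₂ = -0.45 − 0.1·(-0.2645) = -0.42355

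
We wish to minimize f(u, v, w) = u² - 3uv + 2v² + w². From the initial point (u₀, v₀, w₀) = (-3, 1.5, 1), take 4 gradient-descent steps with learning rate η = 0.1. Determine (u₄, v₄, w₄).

∇f = (2u - 3v, -3u + 4v, 2w)
(u₁, v₁, w₁) = (-3, 1.5, 1) − 0.1·(-10.5, 15, 2) = (-1.95, 0, 0.8)
(u₂, v₂, w₂) = (-1.95, 0, 0.8) − 0.1·(-3.9, 5.85, 1.6) = (-1.56, -0.585, 0.64)
(u₃, v₃, w₃) = (-1.56, -0.585, 0.64) − 0.1·(-1.365, 2.34, 1.28) = (-1.4235, -0.819, 0.512)
(u₄, v₄, w₄) = (-1.4235, -0.819, 0.512) − 0.1·(-0.39, 0.9945, 1.024) = (-1.3845, -0.91845, 0.4096)

(-1.3845, -0.91845, 0.4096)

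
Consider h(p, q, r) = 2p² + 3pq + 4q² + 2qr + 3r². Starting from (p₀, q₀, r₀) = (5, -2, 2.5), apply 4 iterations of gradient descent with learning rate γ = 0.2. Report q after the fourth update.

1.0592

∇h = (4p + 3q, 3p + 8q + 2r, 2q + 6r)
(p₁, q₁, r₁) = (5, -2, 2.5) − 0.2·(14, 4, 11) = (2.2, -2.8, 0.3)
(p₂, q₂, r₂) = (2.2, -2.8, 0.3) − 0.2·(0.4, -15.2, -3.8) = (2.12, 0.24, 1.06)
(p₃, q₃, r₃) = (2.12, 0.24, 1.06) − 0.2·(9.2, 10.4, 6.84) = (0.28, -1.84, -0.308)
(p₄, q₄, r₄) = (0.28, -1.84, -0.308) − 0.2·(-4.4, -14.496, -5.528) = (1.16, 1.0592, 0.7976)
q = 1.0592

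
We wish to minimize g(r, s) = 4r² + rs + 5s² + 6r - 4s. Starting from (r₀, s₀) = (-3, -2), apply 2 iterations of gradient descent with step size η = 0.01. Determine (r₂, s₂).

∇g = (8r + s + 6, r + 10s - 4)
(r₁, s₁) = (-3, -2) − 0.01·(-20, -27) = (-2.8, -1.73)
(r₂, s₂) = (-2.8, -1.73) − 0.01·(-18.13, -24.1) = (-2.6187, -1.489)

(-2.6187, -1.489)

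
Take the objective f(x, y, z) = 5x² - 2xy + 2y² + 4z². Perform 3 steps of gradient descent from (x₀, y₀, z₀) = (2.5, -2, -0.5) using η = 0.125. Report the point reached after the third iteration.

∇f = (10x - 2y, -2x + 4y, 8z)
Step 1: at (2.5, -2, -0.5), ∇f = (29, -13, -4) → (2.5, -2, -0.5) − 0.125·(29, -13, -4) = (-1.125, -0.375, 0)
Step 2: at (-1.125, -0.375, 0), ∇f = (-10.5, 0.75, 0) → (-1.125, -0.375, 0) − 0.125·(-10.5, 0.75, 0) = (0.1875, -0.46875, 0)
Step 3: at (0.1875, -0.46875, 0), ∇f = (2.8125, -2.25, 0) → (0.1875, -0.46875, 0) − 0.125·(2.8125, -2.25, 0) = (-0.1640625, -0.1875, 0)

(-0.1640625, -0.1875, 0)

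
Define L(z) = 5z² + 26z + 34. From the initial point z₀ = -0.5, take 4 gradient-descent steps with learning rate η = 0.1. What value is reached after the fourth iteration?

-2.6

L′(z) = 10z + 26
z₁ = -0.5 − 0.1·21 = -2.6
z₂ = -2.6 − 0.1·0 = -2.6
z₃ = -2.6 − 0.1·0 = -2.6
z₄ = -2.6 − 0.1·0 = -2.6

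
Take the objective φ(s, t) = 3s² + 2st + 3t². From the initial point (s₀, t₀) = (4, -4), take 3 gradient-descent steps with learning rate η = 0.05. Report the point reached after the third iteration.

∇φ = (6s + 2t, 2s + 6t)
(s₁, t₁) = (4, -4) − 0.05·(16, -16) = (3.2, -3.2)
(s₂, t₂) = (3.2, -3.2) − 0.05·(12.8, -12.8) = (2.56, -2.56)
(s₃, t₃) = (2.56, -2.56) − 0.05·(10.24, -10.24) = (2.048, -2.048)

(2.048, -2.048)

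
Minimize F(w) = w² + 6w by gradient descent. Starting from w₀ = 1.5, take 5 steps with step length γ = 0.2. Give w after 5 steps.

-2.65008

F′(w) = 2w + 6
w₁ = 1.5 − 0.2·9 = -0.3
w₂ = -0.3 − 0.2·5.4 = -1.38
w₃ = -1.38 − 0.2·3.24 = -2.028
w₄ = -2.028 − 0.2·1.944 = -2.4168
w₅ = -2.4168 − 0.2·1.1664 = -2.65008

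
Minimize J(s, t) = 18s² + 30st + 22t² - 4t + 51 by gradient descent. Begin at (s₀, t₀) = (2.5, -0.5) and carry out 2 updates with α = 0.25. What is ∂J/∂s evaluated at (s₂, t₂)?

∇J = (36s + 30t, 30s + 44t - 4)
Step 1: at (2.5, -0.5), ∇J = (75, 49) → (2.5, -0.5) − 0.25·(75, 49) = (-16.25, -12.75)
Step 2: at (-16.25, -12.75), ∇J = (-967.5, -1052.5) → (-16.25, -12.75) − 0.25·(-967.5, -1052.5) = (225.625, 250.375)
∂J/∂s at (225.625, 250.375) = 15633.75

15633.75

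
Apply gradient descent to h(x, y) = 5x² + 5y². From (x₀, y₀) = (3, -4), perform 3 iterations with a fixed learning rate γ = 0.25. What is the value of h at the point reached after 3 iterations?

∇h = (10x, 10y)
Step 1: at (3, -4), ∇h = (30, -40) → (3, -4) − 0.25·(30, -40) = (-4.5, 6)
Step 2: at (-4.5, 6), ∇h = (-45, 60) → (-4.5, 6) − 0.25·(-45, 60) = (6.75, -9)
Step 3: at (6.75, -9), ∇h = (67.5, -90) → (6.75, -9) − 0.25·(67.5, -90) = (-10.125, 13.5)
h(-10.125, 13.5) = 1423.828125

1423.828125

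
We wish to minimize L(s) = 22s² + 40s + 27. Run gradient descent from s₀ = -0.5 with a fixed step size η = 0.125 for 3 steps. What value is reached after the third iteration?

L′(s) = 44s + 40
Step 1: L′(-0.5) = 18; s₁ = -0.5 − 0.125·18 = -2.75
Step 2: L′(-2.75) = -81; s₂ = -2.75 − 0.125·(-81) = 7.375
Step 3: L′(7.375) = 364.5; s₃ = 7.375 − 0.125·364.5 = -38.1875

-38.1875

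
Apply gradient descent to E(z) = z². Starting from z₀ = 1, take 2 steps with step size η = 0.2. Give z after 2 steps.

E′(z) = 2z
z₁ = 1 − 0.2·2 = 0.6
z₂ = 0.6 − 0.2·1.2 = 0.36

0.36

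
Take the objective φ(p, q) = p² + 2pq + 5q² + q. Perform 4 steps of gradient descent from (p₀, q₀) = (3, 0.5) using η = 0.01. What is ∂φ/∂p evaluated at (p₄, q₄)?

∇φ = (2p + 2q, 2p + 10q + 1)
(p₁, q₁) = (3, 0.5) − 0.01·(7, 12) = (2.93, 0.38)
(p₂, q₂) = (2.93, 0.38) − 0.01·(6.62, 10.66) = (2.8638, 0.2734)
(p₃, q₃) = (2.8638, 0.2734) − 0.01·(6.2744, 9.4616) = (2.801056, 0.178784)
(p₄, q₄) = (2.801056, 0.178784) − 0.01·(5.95968, 8.389952) = (2.7414592, 0.09488448)
∂φ/∂p at (2.7414592, 0.09488448) = 5.67268736

5.67268736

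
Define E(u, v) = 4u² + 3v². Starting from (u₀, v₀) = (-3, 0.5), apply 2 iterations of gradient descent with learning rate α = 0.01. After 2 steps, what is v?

0.4418

∇E = (8u, 6v)
(u₁, v₁) = (-3, 0.5) − 0.01·(-24, 3) = (-2.76, 0.47)
(u₂, v₂) = (-2.76, 0.47) − 0.01·(-22.08, 2.82) = (-2.5392, 0.4418)
v = 0.4418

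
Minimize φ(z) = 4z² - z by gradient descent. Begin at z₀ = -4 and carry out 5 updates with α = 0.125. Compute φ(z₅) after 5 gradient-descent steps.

-0.0625

φ′(z) = 8z - 1
z₁ = -4 − 0.125·(-33) = 0.125
z₂ = 0.125 − 0.125·0 = 0.125
z₃ = 0.125 − 0.125·0 = 0.125
z₄ = 0.125 − 0.125·0 = 0.125
z₅ = 0.125 − 0.125·0 = 0.125
φ(0.125) = -0.0625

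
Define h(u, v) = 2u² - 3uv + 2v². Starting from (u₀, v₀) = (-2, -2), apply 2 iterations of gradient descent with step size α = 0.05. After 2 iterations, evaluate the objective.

∇h = (4u - 3v, -3u + 4v)
Step 1: at (-2, -2), ∇h = (-2, -2) → (-2, -2) − 0.05·(-2, -2) = (-1.9, -1.9)
Step 2: at (-1.9, -1.9), ∇h = (-1.9, -1.9) → (-1.9, -1.9) − 0.05·(-1.9, -1.9) = (-1.805, -1.805)
h(-1.805, -1.805) = 3.258025

3.258025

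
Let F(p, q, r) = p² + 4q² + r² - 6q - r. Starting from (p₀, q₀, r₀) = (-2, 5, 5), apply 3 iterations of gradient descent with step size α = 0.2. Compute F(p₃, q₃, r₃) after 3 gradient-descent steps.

∇F = (2p, 8q - 6, 2r - 1)
(p₁, q₁, r₁) = (-2, 5, 5) − 0.2·(-4, 34, 9) = (-1.2, -1.8, 3.2)
(p₂, q₂, r₂) = (-1.2, -1.8, 3.2) − 0.2·(-2.4, -20.4, 5.4) = (-0.72, 2.28, 2.12)
(p₃, q₃, r₃) = (-0.72, 2.28, 2.12) − 0.2·(-1.44, 12.24, 3.24) = (-0.432, -0.168, 1.472)
F(-0.432, -0.168, 1.472) = 2.002304

2.002304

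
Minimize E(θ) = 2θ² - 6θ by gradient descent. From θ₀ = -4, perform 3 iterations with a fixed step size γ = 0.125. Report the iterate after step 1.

E′(θ) = 4θ - 6
Step 1: E′(-4) = -22; θ₁ = -4 − 0.125·(-22) = -1.25

-1.25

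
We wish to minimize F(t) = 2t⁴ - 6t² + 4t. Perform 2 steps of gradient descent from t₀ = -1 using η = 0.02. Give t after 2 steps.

F′(t) = 8t³ - 12t + 4
Step 1: F′(-1) = 8; t₁ = -1 − 0.02·8 = -1.16
Step 2: F′(-1.16) = 5.432832; t₂ = -1.16 − 0.02·5.432832 = -1.26865664

-1.26865664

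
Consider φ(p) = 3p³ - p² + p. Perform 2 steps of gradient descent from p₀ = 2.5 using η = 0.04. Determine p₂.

0.342284

φ′(p) = 9p² - 2p + 1
p₁ = 2.5 − 0.04·52.25 = 0.41
p₂ = 0.41 − 0.04·1.6929 = 0.342284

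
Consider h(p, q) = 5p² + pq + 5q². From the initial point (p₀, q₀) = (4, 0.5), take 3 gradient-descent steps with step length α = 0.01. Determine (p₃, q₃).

∇h = (10p + q, p + 10q)
Step 1: at (4, 0.5), ∇h = (40.5, 9) → (4, 0.5) − 0.01·(40.5, 9) = (3.595, 0.41)
Step 2: at (3.595, 0.41), ∇h = (36.36, 7.695) → (3.595, 0.41) − 0.01·(36.36, 7.695) = (3.2314, 0.33305)
Step 3: at (3.2314, 0.33305), ∇h = (32.64705, 6.5619) → (3.2314, 0.33305) − 0.01·(32.64705, 6.5619) = (2.9049295, 0.267431)

(2.9049295, 0.267431)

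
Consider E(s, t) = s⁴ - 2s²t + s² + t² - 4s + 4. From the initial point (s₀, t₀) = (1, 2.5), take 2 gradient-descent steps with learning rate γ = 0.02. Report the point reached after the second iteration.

∇E = (4s³ - 4st + 2s - 4, -2s² + 2t)
Step 1: at (1, 2.5), ∇E = (-8, 3) → (1, 2.5) − 0.02·(-8, 3) = (1.16, 2.44)
Step 2: at (1.16, 2.44), ∇E = (-6.758016, 2.1888) → (1.16, 2.44) − 0.02·(-6.758016, 2.1888) = (1.29516032, 2.396224)

(1.29516032, 2.396224)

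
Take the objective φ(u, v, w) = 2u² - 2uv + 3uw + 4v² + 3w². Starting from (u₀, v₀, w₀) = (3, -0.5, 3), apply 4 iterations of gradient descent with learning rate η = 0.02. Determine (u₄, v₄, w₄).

(1.64203152, 0.04394624, 1.32794784)

∇φ = (4u - 2v + 3w, -2u + 8v, 3u + 6w)
Step 1: at (3, -0.5, 3), ∇φ = (22, -10, 27) → (3, -0.5, 3) − 0.02·(22, -10, 27) = (2.56, -0.3, 2.46)
Step 2: at (2.56, -0.3, 2.46), ∇φ = (18.22, -7.52, 22.44) → (2.56, -0.3, 2.46) − 0.02·(18.22, -7.52, 22.44) = (2.1956, -0.1496, 2.0112)
Step 3: at (2.1956, -0.1496, 2.0112), ∇φ = (15.1152, -5.588, 18.654) → (2.1956, -0.1496, 2.0112) − 0.02·(15.1152, -5.588, 18.654) = (1.893296, -0.03784, 1.63812)
Step 4: at (1.893296, -0.03784, 1.63812), ∇φ = (12.563224, -4.089312, 15.508608) → (1.893296, -0.03784, 1.63812) − 0.02·(12.563224, -4.089312, 15.508608) = (1.64203152, 0.04394624, 1.32794784)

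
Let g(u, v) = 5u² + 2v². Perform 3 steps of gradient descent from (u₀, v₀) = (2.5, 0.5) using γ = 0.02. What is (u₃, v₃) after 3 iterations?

(1.28, 0.389344)

∇g = (10u, 4v)
(u₁, v₁) = (2.5, 0.5) − 0.02·(25, 2) = (2, 0.46)
(u₂, v₂) = (2, 0.46) − 0.02·(20, 1.84) = (1.6, 0.4232)
(u₃, v₃) = (1.6, 0.4232) − 0.02·(16, 1.6928) = (1.28, 0.389344)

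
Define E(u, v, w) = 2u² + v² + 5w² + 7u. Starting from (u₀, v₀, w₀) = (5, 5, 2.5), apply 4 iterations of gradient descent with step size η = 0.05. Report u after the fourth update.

∇E = (4u + 7, 2v, 10w)
Step 1: at (5, 5, 2.5), ∇E = (27, 10, 25) → (5, 5, 2.5) − 0.05·(27, 10, 25) = (3.65, 4.5, 1.25)
Step 2: at (3.65, 4.5, 1.25), ∇E = (21.6, 9, 12.5) → (3.65, 4.5, 1.25) − 0.05·(21.6, 9, 12.5) = (2.57, 4.05, 0.625)
Step 3: at (2.57, 4.05, 0.625), ∇E = (17.28, 8.1, 6.25) → (2.57, 4.05, 0.625) − 0.05·(17.28, 8.1, 6.25) = (1.706, 3.645, 0.3125)
Step 4: at (1.706, 3.645, 0.3125), ∇E = (13.824, 7.29, 3.125) → (1.706, 3.645, 0.3125) − 0.05·(13.824, 7.29, 3.125) = (1.0148, 3.2805, 0.15625)
u = 1.0148

1.0148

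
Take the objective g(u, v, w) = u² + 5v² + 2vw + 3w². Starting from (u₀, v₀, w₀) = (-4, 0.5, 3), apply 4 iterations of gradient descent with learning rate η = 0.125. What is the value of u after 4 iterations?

-1.265625

∇g = (2u, 10v + 2w, 2v + 6w)
(u₁, v₁, w₁) = (-4, 0.5, 3) − 0.125·(-8, 11, 19) = (-3, -0.875, 0.625)
(u₂, v₂, w₂) = (-3, -0.875, 0.625) − 0.125·(-6, -7.5, 2) = (-2.25, 0.0625, 0.375)
(u₃, v₃, w₃) = (-2.25, 0.0625, 0.375) − 0.125·(-4.5, 1.375, 2.375) = (-1.6875, -0.109375, 0.078125)
(u₄, v₄, w₄) = (-1.6875, -0.109375, 0.078125) − 0.125·(-3.375, -0.9375, 0.25) = (-1.265625, 0.0078125, 0.046875)
u = -1.265625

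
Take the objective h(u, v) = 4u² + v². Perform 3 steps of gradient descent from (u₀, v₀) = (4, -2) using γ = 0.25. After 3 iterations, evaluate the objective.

64.0625

∇h = (8u, 2v)
(u₁, v₁) = (4, -2) − 0.25·(32, -4) = (-4, -1)
(u₂, v₂) = (-4, -1) − 0.25·(-32, -2) = (4, -0.5)
(u₃, v₃) = (4, -0.5) − 0.25·(32, -1) = (-4, -0.25)
h(-4, -0.25) = 64.0625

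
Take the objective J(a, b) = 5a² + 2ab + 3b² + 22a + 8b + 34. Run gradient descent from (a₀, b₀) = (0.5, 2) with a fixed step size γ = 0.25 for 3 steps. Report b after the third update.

∇J = (10a + 2b + 22, 2a + 6b + 8)
(a₁, b₁) = (0.5, 2) − 0.25·(31, 21) = (-7.25, -3.25)
(a₂, b₂) = (-7.25, -3.25) − 0.25·(-57, -26) = (7, 3.25)
(a₃, b₃) = (7, 3.25) − 0.25·(98.5, 41.5) = (-17.625, -7.125)
b = -7.125

-7.125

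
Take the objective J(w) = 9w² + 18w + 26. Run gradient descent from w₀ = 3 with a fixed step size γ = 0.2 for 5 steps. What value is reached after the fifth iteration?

-476.25504

J′(w) = 18w + 18
Step 1: J′(3) = 72; w₁ = 3 − 0.2·72 = -11.4
Step 2: J′(-11.4) = -187.2; w₂ = -11.4 − 0.2·(-187.2) = 26.04
Step 3: J′(26.04) = 486.72; w₃ = 26.04 − 0.2·486.72 = -71.304
Step 4: J′(-71.304) = -1265.472; w₄ = -71.304 − 0.2·(-1265.472) = 181.7904
Step 5: J′(181.7904) = 3290.2272; w₅ = 181.7904 − 0.2·3290.2272 = -476.25504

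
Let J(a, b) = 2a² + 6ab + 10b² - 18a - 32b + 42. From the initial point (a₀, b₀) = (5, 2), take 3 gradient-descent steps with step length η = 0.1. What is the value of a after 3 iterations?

∇J = (4a + 6b - 18, 6a + 20b - 32)
Step 1: at (5, 2), ∇J = (14, 38) → (5, 2) − 0.1·(14, 38) = (3.6, -1.8)
Step 2: at (3.6, -1.8), ∇J = (-14.4, -46.4) → (3.6, -1.8) − 0.1·(-14.4, -46.4) = (5.04, 2.84)
Step 3: at (5.04, 2.84), ∇J = (19.2, 55.04) → (5.04, 2.84) − 0.1·(19.2, 55.04) = (3.12, -2.664)
a = 3.12

3.12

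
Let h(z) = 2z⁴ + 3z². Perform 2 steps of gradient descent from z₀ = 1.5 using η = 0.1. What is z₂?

h′(z) = 8z³ + 6z
z₁ = 1.5 − 0.1·36 = -2.1
z₂ = -2.1 − 0.1·(-86.688) = 6.5688

6.5688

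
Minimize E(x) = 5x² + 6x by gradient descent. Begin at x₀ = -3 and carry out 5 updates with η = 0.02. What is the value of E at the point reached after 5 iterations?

1.29237645312

E′(x) = 10x + 6
x₁ = -3 − 0.02·(-24) = -2.52
x₂ = -2.52 − 0.02·(-19.2) = -2.136
x₃ = -2.136 − 0.02·(-15.36) = -1.8288
x₄ = -1.8288 − 0.02·(-12.288) = -1.58304
x₅ = -1.58304 − 0.02·(-9.8304) = -1.386432
E(-1.386432) = 1.29237645312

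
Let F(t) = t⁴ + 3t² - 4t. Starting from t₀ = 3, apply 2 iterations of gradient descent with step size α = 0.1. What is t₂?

308.1952

F′(t) = 4t³ + 6t - 4
t₁ = 3 − 0.1·122 = -9.2
t₂ = -9.2 − 0.1·(-3173.952) = 308.1952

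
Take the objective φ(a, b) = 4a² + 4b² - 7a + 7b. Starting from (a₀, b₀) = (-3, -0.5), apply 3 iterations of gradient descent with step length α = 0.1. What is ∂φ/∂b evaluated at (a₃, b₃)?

0.024

∇φ = (8a - 7, 8b + 7)
Step 1: at (-3, -0.5), ∇φ = (-31, 3) → (-3, -0.5) − 0.1·(-31, 3) = (0.1, -0.8)
Step 2: at (0.1, -0.8), ∇φ = (-6.2, 0.6) → (0.1, -0.8) − 0.1·(-6.2, 0.6) = (0.72, -0.86)
Step 3: at (0.72, -0.86), ∇φ = (-1.24, 0.12) → (0.72, -0.86) − 0.1·(-1.24, 0.12) = (0.844, -0.872)
∂φ/∂b at (0.844, -0.872) = 0.024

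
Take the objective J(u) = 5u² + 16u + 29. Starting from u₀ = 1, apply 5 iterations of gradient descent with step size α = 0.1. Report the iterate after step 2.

J′(u) = 10u + 16
Step 1: J′(1) = 26; u₁ = 1 − 0.1·26 = -1.6
Step 2: J′(-1.6) = 0; u₂ = -1.6 − 0.1·0 = -1.6

-1.6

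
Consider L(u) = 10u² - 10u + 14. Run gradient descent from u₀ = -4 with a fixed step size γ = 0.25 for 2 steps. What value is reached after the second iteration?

-71.5

L′(u) = 20u - 10
u₁ = -4 − 0.25·(-90) = 18.5
u₂ = 18.5 − 0.25·360 = -71.5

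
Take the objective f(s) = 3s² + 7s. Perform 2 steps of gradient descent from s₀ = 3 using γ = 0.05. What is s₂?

f′(s) = 6s + 7
Step 1: f′(3) = 25; s₁ = 3 − 0.05·25 = 1.75
Step 2: f′(1.75) = 17.5; s₂ = 1.75 − 0.05·17.5 = 0.875

0.875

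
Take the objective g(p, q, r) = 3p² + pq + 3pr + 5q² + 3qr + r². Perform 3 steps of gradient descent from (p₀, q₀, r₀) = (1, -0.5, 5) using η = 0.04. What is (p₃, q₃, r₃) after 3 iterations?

∇g = (6p + q + 3r, p + 10q + 3r, 3p + 3q + 2r)
Step 1: at (1, -0.5, 5), ∇g = (20.5, 11, 11.5) → (1, -0.5, 5) − 0.04·(20.5, 11, 11.5) = (0.18, -0.94, 4.54)
Step 2: at (0.18, -0.94, 4.54), ∇g = (13.76, 4.4, 6.8) → (0.18, -0.94, 4.54) − 0.04·(13.76, 4.4, 6.8) = (-0.3704, -1.116, 4.268)
Step 3: at (-0.3704, -1.116, 4.268), ∇g = (9.4656, 1.2736, 4.0768) → (-0.3704, -1.116, 4.268) − 0.04·(9.4656, 1.2736, 4.0768) = (-0.749024, -1.166944, 4.104928)

(-0.749024, -1.166944, 4.104928)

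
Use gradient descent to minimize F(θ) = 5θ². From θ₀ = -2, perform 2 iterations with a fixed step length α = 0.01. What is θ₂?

-1.62

F′(θ) = 10θ
θ₁ = -2 − 0.01·(-20) = -1.8
θ₂ = -1.8 − 0.01·(-18) = -1.62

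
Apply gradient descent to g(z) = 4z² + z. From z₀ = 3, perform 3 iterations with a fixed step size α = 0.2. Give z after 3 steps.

g′(z) = 8z + 1
z₁ = 3 − 0.2·25 = -2
z₂ = -2 − 0.2·(-15) = 1
z₃ = 1 − 0.2·9 = -0.8

-0.8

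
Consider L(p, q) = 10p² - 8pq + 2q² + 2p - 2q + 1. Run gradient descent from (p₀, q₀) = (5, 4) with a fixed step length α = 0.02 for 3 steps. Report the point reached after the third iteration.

∇L = (20p - 8q + 2, -8p + 4q - 2)
Step 1: at (5, 4), ∇L = (70, -26) → (5, 4) − 0.02·(70, -26) = (3.6, 4.52)
Step 2: at (3.6, 4.52), ∇L = (37.84, -12.72) → (3.6, 4.52) − 0.02·(37.84, -12.72) = (2.8432, 4.7744)
Step 3: at (2.8432, 4.7744), ∇L = (20.6688, -5.648) → (2.8432, 4.7744) − 0.02·(20.6688, -5.648) = (2.429824, 4.88736)

(2.429824, 4.88736)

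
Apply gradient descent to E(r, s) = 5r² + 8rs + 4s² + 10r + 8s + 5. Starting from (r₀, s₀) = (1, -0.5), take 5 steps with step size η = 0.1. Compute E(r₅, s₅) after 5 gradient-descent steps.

0.8647390208

∇E = (10r + 8s + 10, 8r + 8s + 8)
(r₁, s₁) = (1, -0.5) − 0.1·(16, 12) = (-0.6, -1.7)
(r₂, s₂) = (-0.6, -1.7) − 0.1·(-9.6, -10.4) = (0.36, -0.66)
(r₃, s₃) = (0.36, -0.66) − 0.1·(8.32, 5.6) = (-0.472, -1.22)
(r₄, s₄) = (-0.472, -1.22) − 0.1·(-4.48, -5.536) = (-0.024, -0.6664)
(r₅, s₅) = (-0.024, -0.6664) − 0.1·(4.4288, 2.4768) = (-0.46688, -0.91408)
E(-0.46688, -0.91408) = 0.8647390208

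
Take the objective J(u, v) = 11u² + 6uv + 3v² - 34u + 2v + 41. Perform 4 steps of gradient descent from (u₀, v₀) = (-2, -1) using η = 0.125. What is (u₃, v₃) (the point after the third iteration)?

(28.9375, 6.6875)

∇J = (22u + 6v - 34, 6u + 6v + 2)
Step 1: at (-2, -1), ∇J = (-84, -16) → (-2, -1) − 0.125·(-84, -16) = (8.5, 1)
Step 2: at (8.5, 1), ∇J = (159, 59) → (8.5, 1) − 0.125·(159, 59) = (-11.375, -6.375)
Step 3: at (-11.375, -6.375), ∇J = (-322.5, -104.5) → (-11.375, -6.375) − 0.125·(-322.5, -104.5) = (28.9375, 6.6875)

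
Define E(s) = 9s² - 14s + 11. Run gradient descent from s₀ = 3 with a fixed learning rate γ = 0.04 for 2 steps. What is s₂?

E′(s) = 18s - 14
Step 1: E′(3) = 40; s₁ = 3 − 0.04·40 = 1.4
Step 2: E′(1.4) = 11.2; s₂ = 1.4 − 0.04·11.2 = 0.952

0.952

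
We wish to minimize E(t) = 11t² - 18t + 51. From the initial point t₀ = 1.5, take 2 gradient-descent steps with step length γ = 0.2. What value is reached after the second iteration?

8.7

E′(t) = 22t - 18
t₁ = 1.5 − 0.2·15 = -1.5
t₂ = -1.5 − 0.2·(-51) = 8.7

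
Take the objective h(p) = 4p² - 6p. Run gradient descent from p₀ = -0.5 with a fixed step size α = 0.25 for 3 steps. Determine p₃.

2

h′(p) = 8p - 6
Step 1: h′(-0.5) = -10; p₁ = -0.5 − 0.25·(-10) = 2
Step 2: h′(2) = 10; p₂ = 2 − 0.25·10 = -0.5
Step 3: h′(-0.5) = -10; p₃ = -0.5 − 0.25·(-10) = 2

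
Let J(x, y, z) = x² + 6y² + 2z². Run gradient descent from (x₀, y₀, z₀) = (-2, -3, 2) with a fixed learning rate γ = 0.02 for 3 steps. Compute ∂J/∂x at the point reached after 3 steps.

∇J = (2x, 12y, 4z)
Step 1: at (-2, -3, 2), ∇J = (-4, -36, 8) → (-2, -3, 2) − 0.02·(-4, -36, 8) = (-1.92, -2.28, 1.84)
Step 2: at (-1.92, -2.28, 1.84), ∇J = (-3.84, -27.36, 7.36) → (-1.92, -2.28, 1.84) − 0.02·(-3.84, -27.36, 7.36) = (-1.8432, -1.7328, 1.6928)
Step 3: at (-1.8432, -1.7328, 1.6928), ∇J = (-3.6864, -20.7936, 6.7712) → (-1.8432, -1.7328, 1.6928) − 0.02·(-3.6864, -20.7936, 6.7712) = (-1.769472, -1.316928, 1.557376)
∂J/∂x at (-1.769472, -1.316928, 1.557376) = -3.538944

-3.538944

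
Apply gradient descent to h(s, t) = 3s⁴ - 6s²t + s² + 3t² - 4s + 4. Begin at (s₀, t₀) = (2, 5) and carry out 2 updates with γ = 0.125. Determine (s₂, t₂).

∇h = (12s³ - 12st + 2s - 4, -6s² + 6t)
Step 1: at (2, 5), ∇h = (-24, 6) → (2, 5) − 0.125·(-24, 6) = (5, 4.25)
Step 2: at (5, 4.25), ∇h = (1251, -124.5) → (5, 4.25) − 0.125·(1251, -124.5) = (-151.375, 19.8125)

(-151.375, 19.8125)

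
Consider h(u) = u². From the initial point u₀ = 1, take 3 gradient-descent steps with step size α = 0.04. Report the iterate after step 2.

h′(u) = 2u
u₁ = 1 − 0.04·2 = 0.92
u₂ = 0.92 − 0.04·1.84 = 0.8464

0.8464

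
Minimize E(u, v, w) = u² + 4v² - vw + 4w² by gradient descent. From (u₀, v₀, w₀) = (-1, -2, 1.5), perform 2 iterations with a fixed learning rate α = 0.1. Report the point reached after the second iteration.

∇E = (2u, 8v - w, -v + 8w)
Step 1: at (-1, -2, 1.5), ∇E = (-2, -17.5, 14) → (-1, -2, 1.5) − 0.1·(-2, -17.5, 14) = (-0.8, -0.25, 0.1)
Step 2: at (-0.8, -0.25, 0.1), ∇E = (-1.6, -2.1, 1.05) → (-0.8, -0.25, 0.1) − 0.1·(-1.6, -2.1, 1.05) = (-0.64, -0.04, -0.005)

(-0.64, -0.04, -0.005)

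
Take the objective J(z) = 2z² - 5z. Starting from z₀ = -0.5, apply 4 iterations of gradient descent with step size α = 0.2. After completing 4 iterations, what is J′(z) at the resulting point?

J′(z) = 4z - 5
z₁ = -0.5 − 0.2·(-7) = 0.9
z₂ = 0.9 − 0.2·(-1.4) = 1.18
z₃ = 1.18 − 0.2·(-0.28) = 1.236
z₄ = 1.236 − 0.2·(-0.056) = 1.2472
J′(z) at (1.2472) = -0.0112

-0.0112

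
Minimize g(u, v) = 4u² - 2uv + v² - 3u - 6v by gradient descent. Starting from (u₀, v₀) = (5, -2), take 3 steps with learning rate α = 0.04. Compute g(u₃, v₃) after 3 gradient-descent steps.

∇g = (8u - 2v - 3, -2u + 2v - 6)
Step 1: at (5, -2), ∇g = (41, -20) → (5, -2) − 0.04·(41, -20) = (3.36, -1.2)
Step 2: at (3.36, -1.2), ∇g = (26.28, -15.12) → (3.36, -1.2) − 0.04·(26.28, -15.12) = (2.3088, -0.5952)
Step 3: at (2.3088, -0.5952), ∇g = (16.6608, -11.808) → (2.3088, -0.5952) − 0.04·(16.6608, -11.808) = (1.642368, -0.12288)
g(1.642368, -0.12288) = 7.018394443776

7.018394443776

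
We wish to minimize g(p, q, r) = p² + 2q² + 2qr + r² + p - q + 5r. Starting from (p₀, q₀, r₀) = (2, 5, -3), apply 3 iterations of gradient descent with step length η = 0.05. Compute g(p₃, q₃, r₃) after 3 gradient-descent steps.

-7.9762725

∇g = (2p + 1, 4q + 2r - 1, 2q + 2r + 5)
(p₁, q₁, r₁) = (2, 5, -3) − 0.05·(5, 13, 9) = (1.75, 4.35, -3.45)
(p₂, q₂, r₂) = (1.75, 4.35, -3.45) − 0.05·(4.5, 9.5, 6.8) = (1.525, 3.875, -3.79)
(p₃, q₃, r₃) = (1.525, 3.875, -3.79) − 0.05·(4.05, 6.92, 5.17) = (1.3225, 3.529, -4.0485)
g(1.3225, 3.529, -4.0485) = -7.9762725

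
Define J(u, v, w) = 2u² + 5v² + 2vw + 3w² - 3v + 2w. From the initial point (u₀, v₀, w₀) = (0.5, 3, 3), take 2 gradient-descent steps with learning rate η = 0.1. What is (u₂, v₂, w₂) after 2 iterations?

∇J = (4u, 10v + 2w - 3, 2v + 6w + 2)
(u₁, v₁, w₁) = (0.5, 3, 3) − 0.1·(2, 33, 26) = (0.3, -0.3, 0.4)
(u₂, v₂, w₂) = (0.3, -0.3, 0.4) − 0.1·(1.2, -5.2, 3.8) = (0.18, 0.22, 0.02)

(0.18, 0.22, 0.02)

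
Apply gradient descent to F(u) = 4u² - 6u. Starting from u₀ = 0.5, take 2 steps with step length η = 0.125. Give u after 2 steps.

0.75

F′(u) = 8u - 6
Step 1: F′(0.5) = -2; u₁ = 0.5 − 0.125·(-2) = 0.75
Step 2: F′(0.75) = 0; u₂ = 0.75 − 0.125·0 = 0.75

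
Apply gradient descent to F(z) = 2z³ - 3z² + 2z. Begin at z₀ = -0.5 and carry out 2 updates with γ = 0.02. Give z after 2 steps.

F′(z) = 6z² - 6z + 2
z₁ = -0.5 − 0.02·6.5 = -0.63
z₂ = -0.63 − 0.02·8.1614 = -0.793228

-0.793228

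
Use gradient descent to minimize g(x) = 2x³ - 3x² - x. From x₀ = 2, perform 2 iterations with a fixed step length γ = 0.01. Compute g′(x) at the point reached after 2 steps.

g′(x) = 6x² - 6x - 1
x₁ = 2 − 0.01·11 = 1.89
x₂ = 1.89 − 0.01·9.0926 = 1.799074
g′(x) at (1.799074) = 7.625559544856

7.625559544856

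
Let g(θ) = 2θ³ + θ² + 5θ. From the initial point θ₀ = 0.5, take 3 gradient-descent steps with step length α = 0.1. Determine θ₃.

-1.41634375

g′(θ) = 6θ² + 2θ + 5
Step 1: g′(0.5) = 7.5; θ₁ = 0.5 − 0.1·7.5 = -0.25
Step 2: g′(-0.25) = 4.875; θ₂ = -0.25 − 0.1·4.875 = -0.7375
Step 3: g′(-0.7375) = 6.7884375; θ₃ = -0.7375 − 0.1·6.7884375 = -1.41634375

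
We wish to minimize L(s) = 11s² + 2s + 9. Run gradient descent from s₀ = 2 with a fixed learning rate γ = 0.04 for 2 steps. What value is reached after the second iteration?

-0.0608

L′(s) = 22s + 2
Step 1: L′(2) = 46; s₁ = 2 − 0.04·46 = 0.16
Step 2: L′(0.16) = 5.52; s₂ = 0.16 − 0.04·5.52 = -0.0608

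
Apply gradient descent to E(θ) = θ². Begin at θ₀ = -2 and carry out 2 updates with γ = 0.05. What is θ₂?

-1.62

E′(θ) = 2θ
θ₁ = -2 − 0.05·(-4) = -1.8
θ₂ = -1.8 − 0.05·(-3.6) = -1.62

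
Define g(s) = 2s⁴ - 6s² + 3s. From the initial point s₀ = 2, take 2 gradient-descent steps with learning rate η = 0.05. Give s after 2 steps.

g′(s) = 8s³ - 12s + 3
Step 1: g′(2) = 43; s₁ = 2 − 0.05·43 = -0.15
Step 2: g′(-0.15) = 4.773; s₂ = -0.15 − 0.05·4.773 = -0.38865

-0.38865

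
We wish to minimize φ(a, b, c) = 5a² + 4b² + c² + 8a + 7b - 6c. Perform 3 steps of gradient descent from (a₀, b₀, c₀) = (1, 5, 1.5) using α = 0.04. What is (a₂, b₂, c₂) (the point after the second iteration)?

(-0.152, 1.8416, 1.7304)

∇φ = (10a + 8, 8b + 7, 2c - 6)
Step 1: at (1, 5, 1.5), ∇φ = (18, 47, -3) → (1, 5, 1.5) − 0.04·(18, 47, -3) = (0.28, 3.12, 1.62)
Step 2: at (0.28, 3.12, 1.62), ∇φ = (10.8, 31.96, -2.76) → (0.28, 3.12, 1.62) − 0.04·(10.8, 31.96, -2.76) = (-0.152, 1.8416, 1.7304)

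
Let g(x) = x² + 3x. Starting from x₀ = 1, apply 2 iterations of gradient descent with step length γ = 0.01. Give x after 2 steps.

g′(x) = 2x + 3
Step 1: g′(1) = 5; x₁ = 1 − 0.01·5 = 0.95
Step 2: g′(0.95) = 4.9; x₂ = 0.95 − 0.01·4.9 = 0.901

0.901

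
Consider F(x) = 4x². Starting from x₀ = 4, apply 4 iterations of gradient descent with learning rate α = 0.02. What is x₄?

F′(x) = 8x
x₁ = 4 − 0.02·32 = 3.36
x₂ = 3.36 − 0.02·26.88 = 2.8224
x₃ = 2.8224 − 0.02·22.5792 = 2.370816
x₄ = 2.370816 − 0.02·18.966528 = 1.99148544

1.99148544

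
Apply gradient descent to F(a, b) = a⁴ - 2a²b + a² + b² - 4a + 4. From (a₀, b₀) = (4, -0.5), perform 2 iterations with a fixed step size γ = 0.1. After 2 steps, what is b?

∇F = (4a³ - 4ab + 2a - 4, -2a² + 2b)
Step 1: at (4, -0.5), ∇F = (268, -33) → (4, -0.5) − 0.1·(268, -33) = (-22.8, 2.8)
Step 2: at (-22.8, 2.8), ∇F = (-47203.648, -1034.08) → (-22.8, 2.8) − 0.1·(-47203.648, -1034.08) = (4697.5648, 106.208)
b = 106.208

106.208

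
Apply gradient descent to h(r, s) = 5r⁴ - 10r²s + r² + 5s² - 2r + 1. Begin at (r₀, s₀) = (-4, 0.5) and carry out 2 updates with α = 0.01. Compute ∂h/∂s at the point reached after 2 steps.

-123097.101

∇h = (20r³ - 20rs + 2r - 2, -10r² + 10s)
Step 1: at (-4, 0.5), ∇h = (-1250, -155) → (-4, 0.5) − 0.01·(-1250, -155) = (8.5, 2.05)
Step 2: at (8.5, 2.05), ∇h = (11949, -702) → (8.5, 2.05) − 0.01·(11949, -702) = (-110.99, 9.07)
∂h/∂s at (-110.99, 9.07) = -123097.101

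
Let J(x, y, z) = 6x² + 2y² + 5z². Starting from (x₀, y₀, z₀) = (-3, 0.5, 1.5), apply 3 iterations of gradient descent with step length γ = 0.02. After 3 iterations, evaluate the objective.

∇J = (12x, 4y, 10z)
(x₁, y₁, z₁) = (-3, 0.5, 1.5) − 0.02·(-36, 2, 15) = (-2.28, 0.46, 1.2)
(x₂, y₂, z₂) = (-2.28, 0.46, 1.2) − 0.02·(-27.36, 1.84, 12) = (-1.7328, 0.4232, 0.96)
(x₃, y₃, z₃) = (-1.7328, 0.4232, 0.96) − 0.02·(-20.7936, 1.6928, 9.6) = (-1.316928, 0.389344, 0.768)
J(-1.316928, 0.389344, 0.768) = 13.658093643776

13.658093643776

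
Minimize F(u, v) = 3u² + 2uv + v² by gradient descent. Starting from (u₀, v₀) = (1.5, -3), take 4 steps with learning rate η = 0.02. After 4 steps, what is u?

∇F = (6u + 2v, 2u + 2v)
Step 1: at (1.5, -3), ∇F = (3, -3) → (1.5, -3) − 0.02·(3, -3) = (1.44, -2.94)
Step 2: at (1.44, -2.94), ∇F = (2.76, -3) → (1.44, -2.94) − 0.02·(2.76, -3) = (1.3848, -2.88)
Step 3: at (1.3848, -2.88), ∇F = (2.5488, -2.9904) → (1.3848, -2.88) − 0.02·(2.5488, -2.9904) = (1.333824, -2.820192)
Step 4: at (1.333824, -2.820192), ∇F = (2.36256, -2.972736) → (1.333824, -2.820192) − 0.02·(2.36256, -2.972736) = (1.2865728, -2.76073728)
u = 1.2865728

1.2865728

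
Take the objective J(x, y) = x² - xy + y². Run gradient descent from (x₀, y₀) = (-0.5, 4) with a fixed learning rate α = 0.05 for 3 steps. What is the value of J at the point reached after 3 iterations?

∇J = (2x - y, -x + 2y)
(x₁, y₁) = (-0.5, 4) − 0.05·(-5, 8.5) = (-0.25, 3.575)
(x₂, y₂) = (-0.25, 3.575) − 0.05·(-4.075, 7.4) = (-0.04625, 3.205)
(x₃, y₃) = (-0.04625, 3.205) − 0.05·(-3.2975, 6.45625) = (0.118625, 2.8821875)
J(0.118625, 2.8821875) = 7.97917718359375

7.97917718359375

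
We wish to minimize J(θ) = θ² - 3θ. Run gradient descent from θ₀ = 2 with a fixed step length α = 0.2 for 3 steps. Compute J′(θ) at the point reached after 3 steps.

J′(θ) = 2θ - 3
θ₁ = 2 − 0.2·1 = 1.8
θ₂ = 1.8 − 0.2·0.6 = 1.68
θ₃ = 1.68 − 0.2·0.36 = 1.608
J′(θ) at (1.608) = 0.216

0.216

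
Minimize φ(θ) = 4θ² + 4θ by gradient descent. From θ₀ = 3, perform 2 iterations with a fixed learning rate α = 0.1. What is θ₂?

φ′(θ) = 8θ + 4
θ₁ = 3 − 0.1·28 = 0.2
θ₂ = 0.2 − 0.1·5.6 = -0.36

-0.36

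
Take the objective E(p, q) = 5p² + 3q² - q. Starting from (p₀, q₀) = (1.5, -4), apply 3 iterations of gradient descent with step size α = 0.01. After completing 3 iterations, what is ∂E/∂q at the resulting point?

-20.7646

∇E = (10p, 6q - 1)
(p₁, q₁) = (1.5, -4) − 0.01·(15, -25) = (1.35, -3.75)
(p₂, q₂) = (1.35, -3.75) − 0.01·(13.5, -23.5) = (1.215, -3.515)
(p₃, q₃) = (1.215, -3.515) − 0.01·(12.15, -22.09) = (1.0935, -3.2941)
∂E/∂q at (1.0935, -3.2941) = -20.7646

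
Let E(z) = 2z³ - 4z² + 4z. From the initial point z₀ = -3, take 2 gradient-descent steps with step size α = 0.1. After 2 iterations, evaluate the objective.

E′(z) = 6z² - 8z + 4
z₁ = -3 − 0.1·82 = -11.2
z₂ = -11.2 − 0.1·846.24 = -95.824
E(-95.824) = -1796869.987176448

-1796869.987176448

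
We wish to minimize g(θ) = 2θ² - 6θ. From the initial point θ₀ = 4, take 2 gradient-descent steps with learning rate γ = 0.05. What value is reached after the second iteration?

3.1

g′(θ) = 4θ - 6
θ₁ = 4 − 0.05·10 = 3.5
θ₂ = 3.5 − 0.05·8 = 3.1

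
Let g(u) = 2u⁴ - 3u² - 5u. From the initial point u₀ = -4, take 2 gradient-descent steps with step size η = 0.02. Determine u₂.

-25.53360896

g′(u) = 8u³ - 6u - 5
Step 1: g′(-4) = -493; u₁ = -4 − 0.02·(-493) = 5.86
Step 2: g′(5.86) = 1569.680448; u₂ = 5.86 − 0.02·1569.680448 = -25.53360896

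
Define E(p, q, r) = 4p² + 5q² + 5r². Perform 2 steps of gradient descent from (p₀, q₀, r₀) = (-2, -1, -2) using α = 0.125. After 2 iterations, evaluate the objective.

0.09765625

∇E = (8p, 10q, 10r)
Step 1: at (-2, -1, -2), ∇E = (-16, -10, -20) → (-2, -1, -2) − 0.125·(-16, -10, -20) = (0, 0.25, 0.5)
Step 2: at (0, 0.25, 0.5), ∇E = (0, 2.5, 5) → (0, 0.25, 0.5) − 0.125·(0, 2.5, 5) = (0, -0.0625, -0.125)
E(0, -0.0625, -0.125) = 0.09765625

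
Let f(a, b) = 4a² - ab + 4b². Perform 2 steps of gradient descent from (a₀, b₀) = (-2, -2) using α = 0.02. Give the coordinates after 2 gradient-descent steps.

(-1.4792, -1.4792)

∇f = (8a - b, -a + 8b)
Step 1: at (-2, -2), ∇f = (-14, -14) → (-2, -2) − 0.02·(-14, -14) = (-1.72, -1.72)
Step 2: at (-1.72, -1.72), ∇f = (-12.04, -12.04) → (-1.72, -1.72) − 0.02·(-12.04, -12.04) = (-1.4792, -1.4792)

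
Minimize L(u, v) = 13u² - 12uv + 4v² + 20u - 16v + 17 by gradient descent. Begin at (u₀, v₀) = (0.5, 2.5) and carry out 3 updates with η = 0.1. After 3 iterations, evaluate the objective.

22.689088

∇L = (26u - 12v + 20, -12u + 8v - 16)
(u₁, v₁) = (0.5, 2.5) − 0.1·(3, -2) = (0.2, 2.7)
(u₂, v₂) = (0.2, 2.7) − 0.1·(-7.2, 3.2) = (0.92, 2.38)
(u₃, v₃) = (0.92, 2.38) − 0.1·(15.36, -8) = (-0.616, 3.18)
L(-0.616, 3.18) = 22.689088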